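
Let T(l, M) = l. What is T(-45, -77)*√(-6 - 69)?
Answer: -225*I*√3 ≈ -389.71*I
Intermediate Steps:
T(-45, -77)*√(-6 - 69) = -45*√(-6 - 69) = -225*I*√3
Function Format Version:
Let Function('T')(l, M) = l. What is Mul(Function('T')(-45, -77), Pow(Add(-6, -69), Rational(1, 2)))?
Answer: Mul(-225, I, Pow(3, Rational(1, 2))) ≈ Mul(-389.71, I)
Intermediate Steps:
Mul(Function('T')(-45, -77), Pow(Add(-6, -69), Rational(1, 2))) = Mul(-45, Pow(Add(-6, -69), Rational(1, 2))) = Mul(-45, Pow(-75, Rational(1, 2))) = Mul(-45, Mul(5, I, Pow(3, Rational(1, 2)))) = Mul(-225, I, Pow(3, Rational(1, 2)))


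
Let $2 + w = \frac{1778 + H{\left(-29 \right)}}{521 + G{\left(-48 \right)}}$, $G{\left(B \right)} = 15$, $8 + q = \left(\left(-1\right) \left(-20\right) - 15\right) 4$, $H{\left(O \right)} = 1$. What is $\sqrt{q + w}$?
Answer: $\frac{11 \sqrt{7906}}{268} \approx 3.6495$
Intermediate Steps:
$q = 12$ ($q = -8 + \left(\left(-1\right) \left(-20\right) - 15\right) 4 = -8 + \left(20 - 15\right) 4 = -8 + 5 \cdot 4 = -8 + 20 = 12$)
$w = \frac{707}{536}$ ($w = -2 + \frac{1778 + 1}{521 + 15} = -2 + \frac{1779}{536} = \frac{707}{536} \approx 1.319$)
$\sqrt{q + w} = \sqrt{12 + \frac{707}{536}} = \sqrt{\frac{7139}{536}} = \frac{11 \sqrt{7906}}{268}$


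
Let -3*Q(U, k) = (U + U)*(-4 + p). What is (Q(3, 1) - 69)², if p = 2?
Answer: 4225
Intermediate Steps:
Q(U, k) = 4*U/3 (Q(U, k) = -(U + U)*(-4 + 2)/3 = -2*U*(-2)/3 = -(-4)*U/3 = 4*U/3)
(Q(3, 1) - 69)² = ((4/3)*3 - 69)² = (4 - 69)² = (-65)² = 4225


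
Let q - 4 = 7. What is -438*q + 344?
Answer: -4474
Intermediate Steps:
q = 11 (q = 4 + 7 = 11)
-438*q + 344 = -438*11 + 344 = -4818 + 344 = -4474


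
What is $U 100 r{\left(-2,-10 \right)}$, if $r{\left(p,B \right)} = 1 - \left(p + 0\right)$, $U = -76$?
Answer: $-22800$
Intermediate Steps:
$r{\left(p,B \right)} = 1 - p$
$U 100 r{\left(-2,-10 \right)} = \left(-76\right) 100 \left(1 - -2\right) = - 7600 \left(1 + 2\right) = \left(-7600\right) 3 = -22800$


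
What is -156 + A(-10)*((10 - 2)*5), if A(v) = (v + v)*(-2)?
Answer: 1444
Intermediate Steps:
A(v) = -4*v (A(v) = (2*v)*(-2) = -4*v)
-156 + A(-10)*((10 - 2)*5) = -156 + (-4*(-10))*((10 - 2)*5) = -156 + 40*(8*5) = -156 + 40*40 = -156 + 1600 = 1444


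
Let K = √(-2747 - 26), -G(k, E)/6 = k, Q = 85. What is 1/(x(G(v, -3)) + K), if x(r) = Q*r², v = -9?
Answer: 247860/61434582373 - I*√2773/61434582373 ≈ 4.0345e-6 - 8.5716e-10*I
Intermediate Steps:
G(k, E) = -6*k
x(r) = 85*r²
K = I*√2773 (K = √(-2773) = I*√2773 ≈ 52.659*I)
1/(x(G(v, -3)) + K) = 1/(85*(-6*(-9))² + I*√2773) = 1/(85*54² + I*√2773) = 1/(85*2916 + I*√2773) = 1/(247860 + I*√2773)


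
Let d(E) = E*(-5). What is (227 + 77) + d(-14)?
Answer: 374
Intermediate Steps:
d(E) = -5*E
(227 + 77) + d(-14) = (227 + 77) - 5*(-14) = 304 + 70 = 374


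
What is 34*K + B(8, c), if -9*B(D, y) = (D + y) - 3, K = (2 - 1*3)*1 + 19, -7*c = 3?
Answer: 38524/63 ≈ 611.49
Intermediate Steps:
c = -3/7 (c = -⅐*3 = -3/7 ≈ -0.42857)
K = 18 (K = (2 - 3)*1 + 19 = -1*1 + 19 = -1 + 19 = 18)
B(D, y) = ⅓ - D/9 - y/9 (B(D, y) = -((D + y) - 3)/9 = -(-3 + D + y)/9 = ⅓ - D/9 - y/9)
34*K + B(8, c) = 34*18 + (⅓ - ⅑*8 - ⅑*(-3/7)) = 612 + (⅓ - 8/9 + 1/21) = 612 - 32/63 = 38524/63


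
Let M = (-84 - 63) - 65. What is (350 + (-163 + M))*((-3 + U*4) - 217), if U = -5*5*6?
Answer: 20500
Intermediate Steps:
M = -212 (M = -147 - 65 = -212)
U = -150 (U = -25*6 = -150)
(350 + (-163 + M))*((-3 + U*4) - 217) = (350 + (-163 - 212))*((-3 - 150*4) - 217) = (350 - 375)*((-3 - 600) - 217) = -25*(-603 - 217) = -25*(-820) = 20500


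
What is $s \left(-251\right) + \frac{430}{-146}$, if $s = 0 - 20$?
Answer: $\frac{366245}{73} \approx 5017.1$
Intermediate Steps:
$s = -20$ ($s = 0 - 20 = -20$)
$s \left(-251\right) + \frac{430}{-146} = \left(-20\right) \left(-251\right) + \frac{430}{-146} = 5020 + 430 \left(- \frac{1}{146}\right) = 5020 - \frac{215}{73} = \frac{366245}{73}$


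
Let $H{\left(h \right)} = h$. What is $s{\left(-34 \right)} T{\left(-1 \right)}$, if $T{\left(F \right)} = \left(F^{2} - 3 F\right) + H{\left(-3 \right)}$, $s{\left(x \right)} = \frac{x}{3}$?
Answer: $- \frac{34}{3} \approx -11.333$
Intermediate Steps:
$s{\left(x \right)} = \frac{x}{3}$ ($s{\left(x \right)} = x \frac{1}{3} = \frac{x}{3}$)
$T{\left(F \right)} = -3 + F^{2} - 3 F$ ($T{\left(F \right)} = \left(F^{2} - 3 F\right) - 3 = -3 + F^{2} - 3 F$)
$s{\left(-34 \right)} T{\left(-1 \right)} = \frac{1}{3} \left(-34\right) \left(-3 + \left(-1\right)^{2} - -3\right) = - \frac{34 \left(-3 + 1 + 3\right)}{3} = \left(- \frac{34}{3}\right) 1 = - \frac{34}{3}$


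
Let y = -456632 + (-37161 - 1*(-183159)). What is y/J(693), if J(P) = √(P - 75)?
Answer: -155317*√618/309 ≈ -12496.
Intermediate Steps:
J(P) = √(-75 + P)
y = -310634 (y = -456632 + (-37161 + 183159) = -456632 + 145998 = -310634)
y/J(693) = -310634/√(-75 + 693) = -310634*√618/618 = -155317*√618/309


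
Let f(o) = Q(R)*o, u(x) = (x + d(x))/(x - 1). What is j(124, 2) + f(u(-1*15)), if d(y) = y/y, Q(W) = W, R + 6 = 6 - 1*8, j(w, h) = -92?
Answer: -99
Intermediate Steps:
R = -8 (R = -6 + (6 - 1*8) = -6 + (6 - 8) = -6 - 2 = -8)
d(y) = 1
u(x) = (1 + x)/(-1 + x) (u(x) = (x + 1)/(x - 1) = (1 + x)/(-1 + x))
f(o) = -8*o
j(124, 2) + f(u(-1*15)) = -92 - 8*(1 - 1*15)/(-1 - 1*15) = -92 - 8*(1 - 15)/(-1 - 15) = -92 - 8*(-14)/(-16) = -92 - (-1)*(-14)/2 = -92 - 8*7/8 = -92 - 7 = -99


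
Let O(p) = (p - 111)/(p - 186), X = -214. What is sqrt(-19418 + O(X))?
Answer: 85*I*sqrt(43)/4 ≈ 139.35*I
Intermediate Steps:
O(p) = (-111 + p)/(-186 + p)
sqrt(-19418 + O(X)) = sqrt(-19418 + (-111 - 214)/(-186 - 214)) = sqrt(-19418 - 325/(-400)) = sqrt(-19418 - 1/400*(-325)) = sqrt(-19418 + 13/16) = sqrt(-310675/16) = 85*I*sqrt(43)/4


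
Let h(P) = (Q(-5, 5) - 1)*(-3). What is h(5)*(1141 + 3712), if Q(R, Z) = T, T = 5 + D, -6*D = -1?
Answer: -121325/2 ≈ -60663.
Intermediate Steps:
D = 1/6 (D = -1/6*(-1) = 1/6 ≈ 0.16667)
T = 31/6 (T = 5 + 1/6 = 31/6 ≈ 5.1667)
Q(R, Z) = 31/6
h(P) = -25/2 (h(P) = (31/6 - 1)*(-3) = (25/6)*(-3) = -25/2)
h(5)*(1141 + 3712) = -25*(1141 + 3712)/2 = -25/2*4853 = -121325/2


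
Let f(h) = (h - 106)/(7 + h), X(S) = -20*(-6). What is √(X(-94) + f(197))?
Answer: √1253121/102 ≈ 10.975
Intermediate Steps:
X(S) = 120
f(h) = (-106 + h)/(7 + h)
√(X(-94) + f(197)) = √(120 + (-106 + 197)/(7 + 197)) = √(120 + 91/204) = √(24571/204) = √1253121/102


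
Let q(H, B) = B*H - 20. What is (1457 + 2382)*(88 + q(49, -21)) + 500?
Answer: -3688779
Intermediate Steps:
q(H, B) = -20 + B*H
(1457 + 2382)*(88 + q(49, -21)) + 500 = (1457 + 2382)*(88 + (-20 - 21*49)) + 500 = 3839*(88 + (-20 - 1029)) + 500 = 3839*(88 - 1049) + 500 = 3839*(-961) + 500 = -3689279 + 500 = -3688779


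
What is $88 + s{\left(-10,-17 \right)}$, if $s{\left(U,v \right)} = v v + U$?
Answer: $367$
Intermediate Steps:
$s{\left(U,v \right)} = U + v^{2}$ ($s{\left(U,v \right)} = v^{2} + U = U + v^{2}$)
$88 + s{\left(-10,-17 \right)} = 88 - \left(10 - \left(-17\right)^{2}\right) = 88 + \left(-10 + 289\right) = 88 + 279 = 367$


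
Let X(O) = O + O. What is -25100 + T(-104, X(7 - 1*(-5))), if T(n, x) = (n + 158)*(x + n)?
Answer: -29420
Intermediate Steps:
X(O) = 2*O
T(n, x) = (158 + n)*(n + x)
-25100 + T(-104, X(7 - 1*(-5))) = -25100 + ((-104)**2 + 158*(-104) + 158*(2*(7 - 1*(-5))) - 208*(7 - 1*(-5))) = -25100 + (10816 - 16432 + 158*(2*(7 + 5)) - 208*(7 + 5)) = -25100 + (10816 - 16432 + 158*(2*12) - 208*12) = -25100 + (10816 - 16432 + 158*24 - 104*24) = -25100 + (10816 - 16432 + 3792 - 2496) = -25100 - 4320 = -29420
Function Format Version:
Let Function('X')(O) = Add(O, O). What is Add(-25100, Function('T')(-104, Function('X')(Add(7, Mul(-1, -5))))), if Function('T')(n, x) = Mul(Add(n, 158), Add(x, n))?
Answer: -29420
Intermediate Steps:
Function('X')(O) = Mul(2, O)
Function('T')(n, x) = Mul(Add(158, n), Add(n, x))
Add(-25100, Function('T')(-104, Function('X')(Add(7, Mul(-1, -5))))) = Add(-25100, Add(Pow(-104, 2), Mul(158, -104), Mul(158, Mul(2, Add(7, Mul(-1, -5)))), Mul(-104, Mul(2, Add(7, Mul(-1, -5)))))) = Add(-25100, Add(10816, -16432, Mul(158, Mul(2, Add(7, 5))), Mul(-104, Mul(2, Add(7, 5))))) = Add(-25100, Add(10816, -16432, Mul(158, Mul(2, 12)), Mul(-104, Mul(2, 12)))) = Add(-25100, Add(10816, -16432, Mul(158, 24), Mul(-104, 24))) = Add(-25100, Add(10816, -16432, 3792, -2496)) = Add(-25100, -4320) = -29420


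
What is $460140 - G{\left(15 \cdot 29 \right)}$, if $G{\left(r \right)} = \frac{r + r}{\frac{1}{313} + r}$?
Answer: $\frac{31325274765}{68078} \approx 4.6014 \cdot 10^{5}$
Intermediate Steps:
$G{\left(r \right)} = \frac{2 r}{\frac{1}{313} + r}$
$460140 - G{\left(15 \cdot 29 \right)} = 460140 - \frac{626 \cdot 15 \cdot 29}{1 + 313 \cdot 15 \cdot 29} = 460140 - 626 \cdot 435 \frac{1}{1 + 313 \cdot 435} = 460140 - 626 \cdot 435 \frac{1}{1 + 136155} = 460140 - 626 \cdot 435 \cdot \frac{1}{136156} = 460140 - \frac{136155}{68078} = \frac{31325274765}{68078}$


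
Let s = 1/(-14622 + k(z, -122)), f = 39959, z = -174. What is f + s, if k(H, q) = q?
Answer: 589155495/14744 ≈ 39959.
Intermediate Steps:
s = -1/14744 (s = 1/(-14622 - 122) = 1/(-14744) = -1/14744 ≈ -6.7824e-5)
f + s = 39959 - 1/14744 = 589155495/14744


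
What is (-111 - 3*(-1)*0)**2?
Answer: 12321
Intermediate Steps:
(-111 - 3*(-1)*0)**2 = (-111 + 3*0)**2 = (-111 + 0)**2 = (-111)**2 = 12321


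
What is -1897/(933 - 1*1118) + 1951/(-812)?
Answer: 1179429/150220 ≈ 7.8513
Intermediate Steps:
-1897/(933 - 1*1118) + 1951/(-812) = -1897/(933 - 1118) + 1951*(-1/812) = -1897/(-185) - 1951/812 = -1897*(-1/185) - 1951/812 = 1897/185 - 1951/812 = 1179429/150220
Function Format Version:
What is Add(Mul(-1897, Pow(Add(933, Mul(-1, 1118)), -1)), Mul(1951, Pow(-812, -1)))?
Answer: Rational(1179429, 150220) ≈ 7.8513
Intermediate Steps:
Add(Mul(-1897, Pow(Add(933, Mul(-1, 1118)), -1)), Mul(1951, Pow(-812, -1))) = Add(Mul(-1897, Pow(Add(933, -1118), -1)), Mul(1951, Rational(-1, 812))) = Add(Mul(-1897, Pow(-185, -1)), Rational(-1951, 812)) = Add(Mul(-1897, Rational(-1, 185)), Rational(-1951, 812)) = Add(Rational(1897, 185), Rational(-1951, 812)) = Rational(1179429, 150220)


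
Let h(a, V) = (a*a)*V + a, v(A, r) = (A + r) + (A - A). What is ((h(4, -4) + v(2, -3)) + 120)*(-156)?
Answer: -9204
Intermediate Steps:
v(A, r) = A + r (v(A, r) = (A + r) + 0 = A + r)
h(a, V) = a + V*a² (h(a, V) = a²*V + a = V*a² + a = a + V*a²)
((h(4, -4) + v(2, -3)) + 120)*(-156) = ((4*(1 - 4*4) + (2 - 3)) + 120)*(-156) = ((4*(1 - 16) - 1) + 120)*(-156) = ((4*(-15) - 1) + 120)*(-156) = ((-60 - 1) + 120)*(-156) = (-61 + 120)*(-156) = 59*(-156) = -9204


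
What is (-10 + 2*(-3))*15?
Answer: -240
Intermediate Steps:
(-10 + 2*(-3))*15 = (-10 - 6)*15 = -16*15 = -240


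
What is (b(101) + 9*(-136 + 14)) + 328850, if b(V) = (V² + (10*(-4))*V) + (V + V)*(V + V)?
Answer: 374717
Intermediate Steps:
b(V) = -40*V + 5*V² (b(V) = (V² - 40*V) + (2*V)*(2*V) = (V² - 40*V) + 4*V² = -40*V + 5*V²)
(b(101) + 9*(-136 + 14)) + 328850 = (5*101*(-8 + 101) + 9*(-136 + 14)) + 328850 = (5*101*93 + 9*(-122)) + 328850 = (46965 - 1098) + 328850 = 45867 + 328850 = 374717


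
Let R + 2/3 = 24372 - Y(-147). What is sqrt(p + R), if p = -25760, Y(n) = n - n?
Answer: I*sqrt(12498)/3 ≈ 37.265*I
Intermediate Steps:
Y(n) = 0
R = 73114/3 (R = -2/3 + (24372 - 1*0) = -2/3 + (24372 + 0) = -2/3 + 24372 = 73114/3 ≈ 24371.)
sqrt(p + R) = sqrt(-25760 + 73114/3) = sqrt(-4166/3) = I*sqrt(12498)/3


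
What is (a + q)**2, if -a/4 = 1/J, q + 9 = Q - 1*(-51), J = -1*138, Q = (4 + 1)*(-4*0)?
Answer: 8410000/4761 ≈ 1766.4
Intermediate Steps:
Q = 0 (Q = 5*0 = 0)
J = -138
q = 42 (q = -9 + (0 - 1*(-51)) = -9 + (0 + 51) = -9 + 51 = 42)
a = 2/69 (a = -4/(-138) = -4*(-1/138) = 2/69 ≈ 0.028986)
(a + q)**2 = (2/69 + 42)**2 = (2900/69)**2 = 8410000/4761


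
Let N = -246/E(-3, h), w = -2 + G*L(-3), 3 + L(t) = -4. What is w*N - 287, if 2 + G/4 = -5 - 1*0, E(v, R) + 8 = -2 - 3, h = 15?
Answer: 43993/13 ≈ 3384.1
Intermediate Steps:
E(v, R) = -13 (E(v, R) = -8 + (-2 - 3) = -8 - 5 = -13)
L(t) = -7 (L(t) = -3 - 4 = -7)
G = -28 (G = -8 + 4*(-5 - 1*0) = -8 + 4*(-5 + 0) = -8 + 4*(-5) = -8 - 20 = -28)
w = 194 (w = -2 - 28*(-7) = -2 + 196 = 194)
N = 246/13 (N = -246/(-13) = -246*(-1/13) = 246/13 ≈ 18.923)
w*N - 287 = 194*(246/13) - 287 = 47724/13 - 287 = 43993/13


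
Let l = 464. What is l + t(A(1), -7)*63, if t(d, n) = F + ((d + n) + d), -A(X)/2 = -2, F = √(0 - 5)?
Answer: 527 + 63*I*√5 ≈ 527.0 + 140.87*I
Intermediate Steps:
F = I*√5 (F = √(-5) = I*√5 ≈ 2.2361*I)
A(X) = 4 (A(X) = -2*(-2) = 4)
t(d, n) = n + 2*d + I*√5 (t(d, n) = I*√5 + ((d + n) + d) = I*√5 + (n + 2*d) = n + 2*d + I*√5)
l + t(A(1), -7)*63 = 464 + (-7 + 2*4 + I*√5)*63 = 464 + (-7 + 8 + I*√5)*63 = 464 + (1 + I*√5)*63 = 464 + (63 + 63*I*√5) = 527 + 63*I*√5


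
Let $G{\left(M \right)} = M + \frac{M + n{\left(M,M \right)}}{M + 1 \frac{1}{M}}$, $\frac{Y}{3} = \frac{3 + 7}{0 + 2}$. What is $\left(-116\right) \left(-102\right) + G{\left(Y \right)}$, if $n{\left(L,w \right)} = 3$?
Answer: $\frac{1338846}{113} \approx 11848.0$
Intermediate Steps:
$Y = 15$ ($Y = 3 \frac{3 + 7}{0 + 2} = 3 \cdot \frac{10}{2} = 3 \cdot 10 \cdot \frac{1}{2} = 3 \cdot 5 = 15$)
$G{\left(M \right)} = M + \frac{3 + M}{M + \frac{1}{M}}$ ($G{\left(M \right)} = M + \frac{M + 3}{M + 1 \frac{1}{M}} = M + \frac{3 + M}{M + \frac{1}{M}}$)
$\left(-116\right) \left(-102\right) + G{\left(Y \right)} = \left(-116\right) \left(-102\right) + \frac{15 \left(4 + 15 + 15^{2}\right)}{1 + 15^{2}} = 11832 + \frac{15 \left(4 + 15 + 225\right)}{1 + 225} = 11832 + 15 \cdot \frac{1}{226} \cdot 244 = 11832 + \frac{1830}{113} = \frac{1338846}{113}$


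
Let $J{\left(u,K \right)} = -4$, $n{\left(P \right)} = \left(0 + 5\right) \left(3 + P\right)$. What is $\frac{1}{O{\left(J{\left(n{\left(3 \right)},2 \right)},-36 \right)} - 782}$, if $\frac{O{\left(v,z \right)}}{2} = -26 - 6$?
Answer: $- \frac{1}{846} \approx -0.001182$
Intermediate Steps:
$n{\left(P \right)} = 15 + 5 P$ ($n{\left(P \right)} = 5 \left(3 + P\right) = 15 + 5 P$)
$O{\left(v,z \right)} = -64$ ($O{\left(v,z \right)} = 2 \left(-26 - 6\right) = 2 \left(-32\right) = -64$)
$\frac{1}{O{\left(J{\left(n{\left(3 \right)},2 \right)},-36 \right)} - 782} = \frac{1}{-64 - 782} = \frac{1}{-846} = - \frac{1}{846}$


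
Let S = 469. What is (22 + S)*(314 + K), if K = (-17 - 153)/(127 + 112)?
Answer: 36764116/239 ≈ 1.5382e+5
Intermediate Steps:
K = -170/239 ≈ -0.71130
(22 + S)*(314 + K) = (22 + 469)*(314 - 170/239) = 491*(74876/239) = 36764116/239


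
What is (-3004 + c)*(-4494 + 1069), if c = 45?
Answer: 10134575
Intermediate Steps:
(-3004 + c)*(-4494 + 1069) = (-3004 + 45)*(-4494 + 1069) = -2959*(-3425) = 10134575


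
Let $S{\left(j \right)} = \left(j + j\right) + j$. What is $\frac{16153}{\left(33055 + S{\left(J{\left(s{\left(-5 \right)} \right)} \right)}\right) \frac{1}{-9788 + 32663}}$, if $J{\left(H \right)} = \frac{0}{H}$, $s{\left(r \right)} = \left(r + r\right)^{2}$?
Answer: $\frac{73899975}{6611} \approx 11178.0$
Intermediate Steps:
$s{\left(r \right)} = 4 r^{2}$ ($s{\left(r \right)} = \left(2 r\right)^{2} = 4 r^{2}$)
$J{\left(H \right)} = 0$
$S{\left(j \right)} = 3 j$ ($S{\left(j \right)} = 2 j + j = 3 j$)
$\frac{16153}{\left(33055 + S{\left(J{\left(s{\left(-5 \right)} \right)} \right)}\right) \frac{1}{-9788 + 32663}} = \frac{16153}{\left(33055 + 3 \cdot 0\right) \frac{1}{-9788 + 32663}} = \frac{16153}{\left(33055 + 0\right) \frac{1}{22875}} = \frac{16153}{33055 \cdot \frac{1}{22875}} = \frac{16153}{\frac{6611}{4575}} = 16153 \cdot \frac{4575}{6611} = \frac{73899975}{6611}$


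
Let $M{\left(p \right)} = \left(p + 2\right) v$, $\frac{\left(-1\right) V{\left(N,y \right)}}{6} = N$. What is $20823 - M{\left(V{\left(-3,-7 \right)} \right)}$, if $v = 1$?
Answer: $20803$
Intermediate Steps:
$V{\left(N,y \right)} = - 6 N$
$M{\left(p \right)} = 2 + p$ ($M{\left(p \right)} = \left(p + 2\right) 1 = \left(2 + p\right) 1 = 2 + p$)
$20823 - M{\left(V{\left(-3,-7 \right)} \right)} = 20823 - \left(2 - -18\right) = 20823 - \left(2 + 18\right) = 20823 - 20 = 20803$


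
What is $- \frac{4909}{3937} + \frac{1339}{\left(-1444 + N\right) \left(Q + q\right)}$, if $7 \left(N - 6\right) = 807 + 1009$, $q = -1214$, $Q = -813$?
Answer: $- \frac{82055078249}{65837466750} \approx -1.2463$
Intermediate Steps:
$N = \frac{1858}{7}$ ($N = 6 + \frac{807 + 1009}{7} = 6 + \frac{1}{7} \cdot 1816 = 6 + \frac{1816}{7} = \frac{1858}{7} \approx 265.43$)
$- \frac{4909}{3937} + \frac{1339}{\left(-1444 + N\right) \left(Q + q\right)} = - \frac{4909}{3937} + \frac{1339}{\left(-1444 + \frac{1858}{7}\right) \left(-813 - 1214\right)} = \left(-4909\right) \frac{1}{3937} + \frac{1339}{\left(- \frac{8250}{7}\right) \left(-2027\right)} = - \frac{4909}{3937} + \frac{1339}{\frac{16722750}{7}} = - \frac{4909}{3937} + 1339 \cdot \frac{7}{16722750} = - \frac{4909}{3937} + \frac{9373}{16722750} = - \frac{82055078249}{65837466750}$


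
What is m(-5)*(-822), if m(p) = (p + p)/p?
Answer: -1644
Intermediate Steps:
m(p) = 2 (m(p) = (2*p)/p = 2)
m(-5)*(-822) = 2*(-822) = -1644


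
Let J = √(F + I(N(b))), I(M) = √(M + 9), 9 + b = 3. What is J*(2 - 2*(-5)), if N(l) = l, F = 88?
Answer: 12*√(88 + √3) ≈ 113.67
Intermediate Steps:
b = -6 (b = -9 + 3 = -6)
I(M) = √(9 + M)
J = √(88 + √3) (J = √(88 + √(9 - 6)) = √(88 + √3) ≈ 9.4727)
J*(2 - 2*(-5)) = √(88 + √3)*(2 - 2*(-5)) = √(88 + √3)*(2 + 10) = √(88 + √3)*12 = 12*√(88 + √3)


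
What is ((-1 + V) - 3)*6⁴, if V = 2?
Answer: -2592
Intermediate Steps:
((-1 + V) - 3)*6⁴ = ((-1 + 2) - 3)*6⁴ = (1 - 3)*1296 = -2*1296 = -2592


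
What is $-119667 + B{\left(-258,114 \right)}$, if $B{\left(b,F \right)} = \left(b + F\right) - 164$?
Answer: $-119975$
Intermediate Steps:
$B{\left(b,F \right)} = -164 + F + b$ ($B{\left(b,F \right)} = \left(F + b\right) - 164 = -164 + F + b$)
$-119667 + B{\left(-258,114 \right)} = -119667 - 308 = -119975$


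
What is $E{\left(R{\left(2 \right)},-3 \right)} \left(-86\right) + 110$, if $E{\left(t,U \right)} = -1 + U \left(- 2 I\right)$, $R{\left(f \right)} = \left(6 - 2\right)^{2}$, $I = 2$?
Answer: $-836$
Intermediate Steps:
$R{\left(f \right)} = 16$ ($R{\left(f \right)} = \left(6 - 2\right)^{2} = 4^{2} = 16$)
$E{\left(t,U \right)} = -1 - 4 U$ ($E{\left(t,U \right)} = -1 + U \left(\left(-2\right) 2\right) = -1 + U \left(-4\right) = -1 - 4 U$)
$E{\left(R{\left(2 \right)},-3 \right)} \left(-86\right) + 110 = \left(-1 - -12\right) \left(-86\right) + 110 = \left(-1 + 12\right) \left(-86\right) + 110 = 11 \left(-86\right) + 110 = -946 + 110 = -836$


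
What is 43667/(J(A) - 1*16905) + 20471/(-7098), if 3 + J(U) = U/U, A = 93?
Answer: -656051563/120005886 ≈ -5.4668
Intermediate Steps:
J(U) = -2 (J(U) = -3 + U/U = -3 + 1 = -2)
43667/(J(A) - 1*16905) + 20471/(-7098) = 43667/(-2 - 1*16905) + 20471/(-7098) = 43667/(-2 - 16905) + 20471*(-1/7098) = 43667/(-16907) - 20471/7098 = 43667*(-1/16907) - 20471/7098 = -43667/16907 - 20471/7098 = -656051563/120005886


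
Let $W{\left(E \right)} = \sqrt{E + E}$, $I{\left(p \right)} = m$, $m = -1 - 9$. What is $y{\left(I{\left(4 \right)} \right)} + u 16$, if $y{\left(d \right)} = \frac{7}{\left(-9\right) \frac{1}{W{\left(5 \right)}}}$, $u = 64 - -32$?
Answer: $1536 - \frac{7 \sqrt{10}}{9} \approx 1533.5$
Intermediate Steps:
$m = -10$ ($m = -1 - 9 = -10$)
$I{\left(p \right)} = -10$
$u = 96$ ($u = 64 + 32 = 96$)
$W{\left(E \right)} = \sqrt{2} \sqrt{E}$ ($W{\left(E \right)} = \sqrt{2 E} = \sqrt{2} \sqrt{E}$)
$y{\left(d \right)} = - \frac{7 \sqrt{10}}{9}$ ($y{\left(d \right)} = \frac{7}{\left(-9\right) \frac{1}{\sqrt{2} \sqrt{5}}} = \frac{7}{\left(-9\right) \frac{1}{\sqrt{10}}} = \frac{7}{\left(-9\right) \frac{\sqrt{10}}{10}} = \frac{7}{\left(- \frac{9}{10}\right) \sqrt{10}} = 7 \left(- \frac{\sqrt{10}}{9}\right) = - \frac{7 \sqrt{10}}{9}$)
$y{\left(I{\left(4 \right)} \right)} + u 16 = - \frac{7 \sqrt{10}}{9} + 96 \cdot 16 = - \frac{7 \sqrt{10}}{9} + 1536 = 1536 - \frac{7 \sqrt{10}}{9}$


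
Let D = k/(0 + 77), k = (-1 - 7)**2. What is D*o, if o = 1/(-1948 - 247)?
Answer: -64/169015 ≈ -0.00037866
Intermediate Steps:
k = 64 (k = (-8)**2 = 64)
o = -1/2195 (o = 1/(-2195) = -1/2195 ≈ -0.00045558)
D = 64/77 (D = 64/(0 + 77) = 64/77 ≈ 0.83117)
D*o = (64/77)*(-1/2195) = -64/169015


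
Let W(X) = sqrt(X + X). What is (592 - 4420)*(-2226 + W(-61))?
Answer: 8521128 - 3828*I*sqrt(122) ≈ 8.5211e+6 - 42282.0*I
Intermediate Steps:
W(X) = sqrt(2)*sqrt(X) (W(X) = sqrt(2*X) = sqrt(2)*sqrt(X))
(592 - 4420)*(-2226 + W(-61)) = (592 - 4420)*(-2226 + sqrt(2)*sqrt(-61)) = -3828*(-2226 + sqrt(2)*(I*sqrt(61))) = -3828*(-2226 + I*sqrt(122)) = 8521128 - 3828*I*sqrt(122)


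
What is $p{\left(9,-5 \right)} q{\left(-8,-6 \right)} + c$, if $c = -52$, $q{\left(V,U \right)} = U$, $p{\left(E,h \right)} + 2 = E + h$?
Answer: $-64$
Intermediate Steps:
$p{\left(E,h \right)} = -2 + E + h$ ($p{\left(E,h \right)} = -2 + \left(E + h\right) = -2 + E + h$)
$p{\left(9,-5 \right)} q{\left(-8,-6 \right)} + c = \left(-2 + 9 - 5\right) \left(-6\right) - 52 = 2 \left(-6\right) - 52 = -12 - 52 = -64$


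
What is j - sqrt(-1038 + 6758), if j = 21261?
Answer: 21261 - 2*sqrt(1430) ≈ 21185.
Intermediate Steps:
j - sqrt(-1038 + 6758) = 21261 - sqrt(-1038 + 6758) = 21261 - sqrt(5720) = 21261 - 2*sqrt(1430)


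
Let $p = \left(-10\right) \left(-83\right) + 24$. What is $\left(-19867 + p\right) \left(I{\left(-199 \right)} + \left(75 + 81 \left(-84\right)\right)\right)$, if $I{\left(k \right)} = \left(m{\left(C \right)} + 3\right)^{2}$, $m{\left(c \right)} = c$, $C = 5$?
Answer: $126721645$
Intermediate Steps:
$p = 854$ ($p = 830 + 24 = 854$)
$I{\left(k \right)} = 64$ ($I{\left(k \right)} = \left(5 + 3\right)^{2} = 8^{2} = 64$)
$\left(-19867 + p\right) \left(I{\left(-199 \right)} + \left(75 + 81 \left(-84\right)\right)\right) = \left(-19867 + 854\right) \left(64 + \left(75 + 81 \left(-84\right)\right)\right) = - 19013 \left(64 + \left(75 - 6804\right)\right) = - 19013 \left(64 - 6729\right) = \left(-19013\right) \left(-6665\right) = 126721645$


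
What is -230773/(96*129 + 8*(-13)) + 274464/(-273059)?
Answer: -66385062527/3353164520 ≈ -19.798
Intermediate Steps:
-230773/(96*129 + 8*(-13)) + 274464/(-273059) = -230773/(12384 - 104) + 274464*(-1/273059) = -230773/12280 - 274464/273059 = -66385062527/3353164520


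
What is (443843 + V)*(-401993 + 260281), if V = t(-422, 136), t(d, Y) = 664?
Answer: -62991975984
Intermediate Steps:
V = 664
(443843 + V)*(-401993 + 260281) = (443843 + 664)*(-401993 + 260281) = 444507*(-141712) = -62991975984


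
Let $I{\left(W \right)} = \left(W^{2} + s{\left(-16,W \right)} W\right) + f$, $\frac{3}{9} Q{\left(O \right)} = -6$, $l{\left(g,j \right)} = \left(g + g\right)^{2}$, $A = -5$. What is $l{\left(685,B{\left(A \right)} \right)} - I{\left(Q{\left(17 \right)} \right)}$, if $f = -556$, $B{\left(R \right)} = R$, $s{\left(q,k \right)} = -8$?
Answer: $1876988$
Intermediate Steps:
$l{\left(g,j \right)} = 4 g^{2}$ ($l{\left(g,j \right)} = \left(2 g\right)^{2} = 4 g^{2}$)
$Q{\left(O \right)} = -18$ ($Q{\left(O \right)} = 3 \left(-6\right) = -18$)
$I{\left(W \right)} = -556 + W^{2} - 8 W$ ($I{\left(W \right)} = \left(W^{2} - 8 W\right) - 556 = -556 + W^{2} - 8 W$)
$l{\left(685,B{\left(A \right)} \right)} - I{\left(Q{\left(17 \right)} \right)} = 4 \cdot 685^{2} - \left(-556 + \left(-18\right)^{2} - -144\right) = 4 \cdot 469225 - \left(-556 + 324 + 144\right) = 1876900 - -88 = 1876900 + 88 = 1876988$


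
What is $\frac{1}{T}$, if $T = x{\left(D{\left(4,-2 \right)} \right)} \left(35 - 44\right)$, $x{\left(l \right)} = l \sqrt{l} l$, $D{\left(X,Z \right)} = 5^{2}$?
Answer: $- \frac{1}{28125} \approx -3.5556 \cdot 10^{-5}$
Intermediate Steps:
$D{\left(X,Z \right)} = 25$
$x{\left(l \right)} = l^{\frac{5}{2}}$ ($x{\left(l \right)} = l^{\frac{3}{2}} l = l^{\frac{5}{2}}$)
$T = -28125$ ($T = 25^{\frac{5}{2}} \left(35 - 44\right) = 3125 \left(-9\right) = -28125$)
$\frac{1}{T} = \frac{1}{-28125} = - \frac{1}{28125}$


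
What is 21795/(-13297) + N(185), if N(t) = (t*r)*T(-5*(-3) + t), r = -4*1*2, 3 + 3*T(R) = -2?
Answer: 98332415/39891 ≈ 2465.0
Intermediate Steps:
T(R) = -5/3 (T(R) = -1 + (1/3)*(-2) = -1 - 2/3 = -5/3)
r = -8 (r = -4*2 = -8)
N(t) = 40*t/3 (N(t) = (t*(-8))*(-5/3) = -8*t*(-5/3) = 40*t/3)
21795/(-13297) + N(185) = 21795/(-13297) + (40/3)*185 = 21795*(-1/13297) + 7400/3 = -21795/13297 + 7400/3 = 98332415/39891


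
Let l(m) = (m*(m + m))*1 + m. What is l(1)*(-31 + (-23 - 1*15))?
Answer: -207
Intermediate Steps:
l(m) = m + 2*m² (l(m) = (m*(2*m))*1 + m = (2*m²)*1 + m = 2*m² + m = m + 2*m²)
l(1)*(-31 + (-23 - 1*15)) = (1*(1 + 2*1))*(-31 + (-23 - 1*15)) = (1*(1 + 2))*(-31 + (-23 - 15)) = (1*3)*(-31 - 38) = 3*(-69) = -207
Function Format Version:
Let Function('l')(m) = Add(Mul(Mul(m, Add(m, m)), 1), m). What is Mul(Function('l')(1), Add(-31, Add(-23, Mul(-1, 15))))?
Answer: -207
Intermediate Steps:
Function('l')(m) = Add(m, Mul(2, Pow(m, 2))) (Function('l')(m) = Add(Mul(Mul(m, Mul(2, m)), 1), m) = Add(Mul(Mul(2, Pow(m, 2)), 1), m) = Add(Mul(2, Pow(m, 2)), m) = Add(m, Mul(2, Pow(m, 2))))
Mul(Function('l')(1), Add(-31, Add(-23, Mul(-1, 15)))) = Mul(Mul(1, Add(1, Mul(2, 1))), Add(-31, Add(-23, Mul(-1, 15)))) = Mul(Mul(1, Add(1, 2)), Add(-31, Add(-23, -15))) = Mul(Mul(1, 3), Add(-31, -38)) = Mul(3, -69) = -207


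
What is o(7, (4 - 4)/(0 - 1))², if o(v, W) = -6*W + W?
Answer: 0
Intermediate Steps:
o(v, W) = -5*W
o(7, (4 - 4)/(0 - 1))² = (-5*(4 - 4)/(0 - 1))² = (-0/(-1))² = (-0*(-1))² = (-5*0)² = 0² = 0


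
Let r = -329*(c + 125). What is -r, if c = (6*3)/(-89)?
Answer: 3654203/89 ≈ 41058.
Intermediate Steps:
c = -18/89 (c = 18*(-1/89) = -18/89 ≈ -0.20225)
r = -3654203/89 (r = -329*(-18/89 + 125) = -329*11107/89 = -3654203/89 ≈ -41058.)
-r = -1*(-3654203/89) = 3654203/89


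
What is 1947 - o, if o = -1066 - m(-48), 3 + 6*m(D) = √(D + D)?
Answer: 6025/2 + 2*I*√6/3 ≈ 3012.5 + 1.633*I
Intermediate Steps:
m(D) = -½ + √2*√D/6 (m(D) = -½ + √(D + D)/6 = -½ + √(2*D)/6 = -½ + (√2*√D)/6 = -½ + √2*√D/6)
o = -2131/2 - 2*I*√6/3 (o = -1066 - (-½ + √2*√(-48)/6) = -1066 - (-½ + √2*(4*I*√3)/6) = -1066 - (-½ + 2*I*√6/3) = -1066 + (½ - 2*I*√6/3) = -2131/2 - 2*I*√6/3 ≈ -1065.5 - 1.633*I)
1947 - o = 1947 - (-2131/2 - 2*I*√6/3) = 1947 + (2131/2 + 2*I*√6/3) = 6025/2 + 2*I*√6/3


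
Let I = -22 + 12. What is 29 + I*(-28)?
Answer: 309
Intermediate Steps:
I = -10
29 + I*(-28) = 29 - 10*(-28) = 29 + 280 = 309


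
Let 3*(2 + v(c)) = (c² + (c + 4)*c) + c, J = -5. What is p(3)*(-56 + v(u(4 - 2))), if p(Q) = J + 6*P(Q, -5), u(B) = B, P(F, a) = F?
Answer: -676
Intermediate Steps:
v(c) = -2 + c/3 + c²/3 + c*(4 + c)/3 (v(c) = -2 + ((c² + (c + 4)*c) + c)/3 = -2 + ((c² + (4 + c)*c) + c)/3 = -2 + ((c² + c*(4 + c)) + c)/3 = -2 + (c + c² + c*(4 + c))/3 = -2 + (c/3 + c²/3 + c*(4 + c)/3) = -2 + c/3 + c²/3 + c*(4 + c)/3)
p(Q) = -5 + 6*Q
p(3)*(-56 + v(u(4 - 2))) = (-5 + 6*3)*(-56 + (-2 + 2*(4 - 2)²/3 + 5*(4 - 2)/3)) = (-5 + 18)*(-56 + (-2 + (⅔)*2² + (5/3)*2)) = 13*(-56 + (-2 + (⅔)*4 + 10/3)) = 13*(-56 + (-2 + 8/3 + 10/3)) = 13*(-56 + 4) = 13*(-52) = -676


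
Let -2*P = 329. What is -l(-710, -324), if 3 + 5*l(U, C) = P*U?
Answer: -116792/5 ≈ -23358.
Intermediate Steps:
P = -329/2 (P = -½*329 = -329/2 ≈ -164.50)
l(U, C) = -⅗ - 329*U/10 (l(U, C) = -⅗ + (-329*U/2)/5 = -⅗ - 329*U/10)
-l(-710, -324) = -(-⅗ - 329/10*(-710)) = -(-⅗ + 23359) = -1*116792/5 = -116792/5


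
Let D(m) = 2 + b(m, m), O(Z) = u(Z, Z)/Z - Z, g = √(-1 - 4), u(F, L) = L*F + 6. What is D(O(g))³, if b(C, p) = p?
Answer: -176/5 - 144*I*√5/25 ≈ -35.2 - 12.88*I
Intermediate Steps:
u(F, L) = 6 + F*L (u(F, L) = F*L + 6 = 6 + F*L)
g = I*√5 (g = √(-5) = I*√5 ≈ 2.2361*I)
O(Z) = -Z + (6 + Z²)/Z (O(Z) = (6 + Z*Z)/Z - Z = (6 + Z²)/Z - Z = -Z + (6 + Z²)/Z)
D(m) = 2 + m
D(O(g))³ = (2 + 6/((I*√5)))³ = (2 + 6*(-I*√5/5))³ = (2 - 6*I*√5/5)³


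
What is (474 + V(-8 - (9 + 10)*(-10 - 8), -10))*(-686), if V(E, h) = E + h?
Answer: -547428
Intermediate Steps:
(474 + V(-8 - (9 + 10)*(-10 - 8), -10))*(-686) = (474 + ((-8 - (9 + 10)*(-10 - 8)) - 10))*(-686) = (474 + ((-8 - 19*(-18)) - 10))*(-686) = (474 + ((-8 - 1*(-342)) - 10))*(-686) = (474 + ((-8 + 342) - 10))*(-686) = (474 + (334 - 10))*(-686) = (474 + 324)*(-686) = 798*(-686) = -547428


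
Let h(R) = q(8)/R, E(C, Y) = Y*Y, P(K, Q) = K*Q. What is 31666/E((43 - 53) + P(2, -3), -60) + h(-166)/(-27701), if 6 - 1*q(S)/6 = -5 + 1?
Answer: 36403018439/4138529400 ≈ 8.7961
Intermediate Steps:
q(S) = 60 (q(S) = 36 - 6*(-5 + 1) = 36 - 6*(-4) = 36 + 24 = 60)
E(C, Y) = Y²
h(R) = 60/R
31666/E((43 - 53) + P(2, -3), -60) + h(-166)/(-27701) = 31666/((-60)²) + (60/(-166))/(-27701) = 31666/3600 + (60*(-1/166))*(-1/27701) = 31666*(1/3600) - 30/83*(-1/27701) = 15833/1800 + 30/2299183 = 36403018439/4138529400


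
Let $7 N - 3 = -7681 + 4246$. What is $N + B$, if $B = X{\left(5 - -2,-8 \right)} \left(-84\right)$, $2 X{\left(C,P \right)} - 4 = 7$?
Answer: $- \frac{6666}{7} \approx -952.29$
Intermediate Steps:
$X{\left(C,P \right)} = \frac{11}{2}$ ($X{\left(C,P \right)} = 2 + \frac{1}{2} \cdot 7 = 2 + \frac{7}{2} = \frac{11}{2}$)
$B = -462$ ($B = \frac{11}{2} \left(-84\right) = -462$)
$N = - \frac{3432}{7}$ ($N = \frac{3}{7} + \frac{-7681 + 4246}{7} = \frac{3}{7} + \frac{1}{7} \left(-3435\right) = \frac{3}{7} - \frac{3435}{7} = - \frac{3432}{7} \approx -490.29$)
$N + B = - \frac{3432}{7} - 462 = - \frac{6666}{7}$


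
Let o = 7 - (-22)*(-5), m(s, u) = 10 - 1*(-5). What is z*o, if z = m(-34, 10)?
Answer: -1545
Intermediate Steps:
m(s, u) = 15 (m(s, u) = 10 + 5 = 15)
z = 15
o = -103 (o = 7 - 1*110 = 7 - 110 = -103)
z*o = 15*(-103) = -1545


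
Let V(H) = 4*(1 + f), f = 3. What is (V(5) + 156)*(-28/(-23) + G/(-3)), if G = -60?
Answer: 83936/23 ≈ 3649.4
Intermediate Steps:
V(H) = 16 (V(H) = 4*(1 + 3) = 4*4 = 16)
(V(5) + 156)*(-28/(-23) + G/(-3)) = (16 + 156)*(-28/(-23) - 60/(-3)) = 172*(-28*(-1/23) - 60*(-⅓)) = 172*(28/23 + 20) = 172*(488/23) = 83936/23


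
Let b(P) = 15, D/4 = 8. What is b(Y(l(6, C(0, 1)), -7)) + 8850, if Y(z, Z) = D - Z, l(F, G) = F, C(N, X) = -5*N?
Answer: 8865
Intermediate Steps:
D = 32 (D = 4*8 = 32)
Y(z, Z) = 32 - Z
b(Y(l(6, C(0, 1)), -7)) + 8850 = 15 + 8850 = 8865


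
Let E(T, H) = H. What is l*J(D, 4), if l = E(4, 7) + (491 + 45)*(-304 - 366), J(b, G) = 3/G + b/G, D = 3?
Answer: -1077339/2 ≈ -5.3867e+5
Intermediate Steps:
l = -359113 (l = 7 + (491 + 45)*(-304 - 366) = 7 + 536*(-670) = 7 - 359120 = -359113)
l*J(D, 4) = -359113*(3 + 3)/4 = -359113*6/4 = -359113*3/2 = -1077339/2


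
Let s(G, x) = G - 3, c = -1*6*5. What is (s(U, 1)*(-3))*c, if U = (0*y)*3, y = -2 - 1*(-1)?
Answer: -270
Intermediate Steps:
c = -30 (c = -6*5 = -30)
y = -1 (y = -2 + 1 = -1)
U = 0 (U = (0*(-1))*3 = 0*3 = 0)
s(G, x) = -3 + G
(s(U, 1)*(-3))*c = ((-3 + 0)*(-3))*(-30) = -3*(-3)*(-30) = 9*(-30) = -270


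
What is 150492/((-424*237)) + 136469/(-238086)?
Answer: -1032156983/498433041 ≈ -2.0708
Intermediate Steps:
150492/((-424*237)) + 136469/(-238086) = 150492/(-100488) + 136469*(-1/238086) = 150492*(-1/100488) - 136469/238086 = -12541/8374 - 136469/238086 = -1032156983/498433041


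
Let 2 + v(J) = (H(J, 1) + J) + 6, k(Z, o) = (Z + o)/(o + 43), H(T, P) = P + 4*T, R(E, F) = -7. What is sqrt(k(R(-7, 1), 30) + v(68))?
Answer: 2*sqrt(460046)/73 ≈ 18.583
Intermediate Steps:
k(Z, o) = (Z + o)/(43 + o)
v(J) = 5 + 5*J (v(J) = -2 + (((1 + 4*J) + J) + 6) = -2 + ((1 + 5*J) + 6) = -2 + (7 + 5*J) = 5 + 5*J)
sqrt(k(R(-7, 1), 30) + v(68)) = sqrt((-7 + 30)/(43 + 30) + (5 + 5*68)) = sqrt(23/73 + (5 + 340)) = sqrt((1/73)*23 + 345) = sqrt(23/73 + 345) = sqrt(25208/73) = 2*sqrt(460046)/73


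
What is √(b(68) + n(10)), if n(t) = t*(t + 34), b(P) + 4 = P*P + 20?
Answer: 2*√1270 ≈ 71.274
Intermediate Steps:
b(P) = 16 + P² (b(P) = -4 + (P*P + 20) = -4 + (P² + 20) = -4 + (20 + P²) = 16 + P²)
n(t) = t*(34 + t)
√(b(68) + n(10)) = √((16 + 68²) + 10*(34 + 10)) = √((16 + 4624) + 10*44) = √(4640 + 440) = √5080 = 2*√1270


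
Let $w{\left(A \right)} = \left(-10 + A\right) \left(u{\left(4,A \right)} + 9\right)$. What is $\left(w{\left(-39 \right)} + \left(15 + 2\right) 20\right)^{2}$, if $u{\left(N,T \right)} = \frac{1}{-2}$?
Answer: $\frac{23409}{4} \approx 5852.3$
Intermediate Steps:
$u{\left(N,T \right)} = - \frac{1}{2}$
$w{\left(A \right)} = -85 + \frac{17 A}{2}$ ($w{\left(A \right)} = \left(-10 + A\right) \left(- \frac{1}{2} + 9\right) = \left(-10 + A\right) \frac{17}{2} = -85 + \frac{17 A}{2}$)
$\left(w{\left(-39 \right)} + \left(15 + 2\right) 20\right)^{2} = \left(\left(-85 + \frac{17}{2} \left(-39\right)\right) + \left(15 + 2\right) 20\right)^{2} = \left(\left(-85 - \frac{663}{2}\right) + 17 \cdot 20\right)^{2} = \left(- \frac{833}{2} + 340\right)^{2} = \left(- \frac{153}{2}\right)^{2} = \frac{23409}{4}$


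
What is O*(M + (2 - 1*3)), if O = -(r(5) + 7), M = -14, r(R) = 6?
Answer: 195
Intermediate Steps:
O = -13 (O = -(6 + 7) = -1*13 = -13)
O*(M + (2 - 1*3)) = -13*(-14 + (2 - 1*3)) = -13*(-14 + (2 - 3)) = -13*(-14 - 1) = -13*(-15) = 195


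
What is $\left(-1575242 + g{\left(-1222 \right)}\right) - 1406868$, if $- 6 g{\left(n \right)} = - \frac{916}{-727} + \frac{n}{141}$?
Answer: $- \frac{19511937653}{6543} \approx -2.9821 \cdot 10^{6}$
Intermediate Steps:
$g{\left(n \right)} = - \frac{458}{2181} - \frac{n}{846}$ ($g{\left(n \right)} = - \frac{- \frac{916}{-727} + \frac{n}{141}}{6} = - \frac{\left(-916\right) \left(- \frac{1}{727}\right) + n \frac{1}{141}}{6} = - \frac{\frac{916}{727} + \frac{n}{141}}{6} = - \frac{458}{2181} - \frac{n}{846}$)
$\left(-1575242 + g{\left(-1222 \right)}\right) - 1406868 = \left(-1575242 - - \frac{8077}{6543}\right) - 1406868 = \left(-1575242 + \left(- \frac{458}{2181} + \frac{13}{9}\right)\right) - 1406868 = \left(-1575242 + \frac{8077}{6543}\right) - 1406868 = - \frac{10306800329}{6543} - 1406868 = - \frac{19511937653}{6543}$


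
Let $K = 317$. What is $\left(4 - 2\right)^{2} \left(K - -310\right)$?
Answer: $2508$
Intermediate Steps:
$\left(4 - 2\right)^{2} \left(K - -310\right) = \left(4 - 2\right)^{2} \left(317 - -310\right) = 2^{2} \left(317 + 310\right) = 4 \cdot 627 = 2508$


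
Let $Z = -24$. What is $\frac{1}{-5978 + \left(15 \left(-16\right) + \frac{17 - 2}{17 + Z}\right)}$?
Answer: $- \frac{7}{43541} \approx -0.00016077$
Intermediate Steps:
$\frac{1}{-5978 + \left(15 \left(-16\right) + \frac{17 - 2}{17 + Z}\right)} = \frac{1}{-5978 + \left(15 \left(-16\right) + \frac{17 - 2}{17 - 24}\right)} = \frac{1}{-5978 - \left(240 - \frac{15}{-7}\right)} = \frac{1}{-5978 + \left(-240 + 15 \left(- \frac{1}{7}\right)\right)} = \frac{1}{-5978 - \frac{1695}{7}} = \frac{1}{- \frac{43541}{7}} = - \frac{7}{43541}$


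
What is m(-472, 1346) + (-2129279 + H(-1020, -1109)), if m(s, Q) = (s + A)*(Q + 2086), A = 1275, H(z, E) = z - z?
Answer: 626617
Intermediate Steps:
H(z, E) = 0
m(s, Q) = (1275 + s)*(2086 + Q) (m(s, Q) = (s + 1275)*(Q + 2086) = (1275 + s)*(2086 + Q))
m(-472, 1346) + (-2129279 + H(-1020, -1109)) = (2659650 + 1275*1346 + 2086*(-472) + 1346*(-472)) + (-2129279 + 0) = (2659650 + 1716150 - 984592 - 635312) - 2129279 = 2755896 - 2129279 = 626617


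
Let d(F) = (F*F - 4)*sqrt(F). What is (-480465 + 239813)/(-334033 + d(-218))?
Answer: 80385709516/603854832289 + 11435783040*I*sqrt(218)/603854832289 ≈ 0.13312 + 0.27962*I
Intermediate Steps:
d(F) = sqrt(F)*(-4 + F**2) (d(F) = (F**2 - 4)*sqrt(F) = (-4 + F**2)*sqrt(F) = sqrt(F)*(-4 + F**2))
(-480465 + 239813)/(-334033 + d(-218)) = (-480465 + 239813)/(-334033 + sqrt(-218)*(-4 + (-218)**2)) = -240652/(-334033 + (I*sqrt(218))*(-4 + 47524)) = -240652/(-334033 + (I*sqrt(218))*47520) = -240652/(-334033 + 47520*I*sqrt(218))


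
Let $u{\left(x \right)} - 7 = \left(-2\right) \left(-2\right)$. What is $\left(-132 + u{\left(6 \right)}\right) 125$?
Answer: $-15125$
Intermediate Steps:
$u{\left(x \right)} = 11$ ($u{\left(x \right)} = 7 - -4 = 7 + 4 = 11$)
$\left(-132 + u{\left(6 \right)}\right) 125 = \left(-132 + 11\right) 125 = \left(-121\right) 125 = -15125$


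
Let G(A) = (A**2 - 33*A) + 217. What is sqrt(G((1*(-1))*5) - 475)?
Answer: 2*I*sqrt(17) ≈ 8.2462*I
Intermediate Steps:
G(A) = 217 + A**2 - 33*A
sqrt(G((1*(-1))*5) - 475) = sqrt((217 + ((1*(-1))*5)**2 - 33*1*(-1)*5) - 475) = sqrt((217 + (-1*5)**2 - (-33)*5) - 475) = sqrt((217 + (-5)**2 - 33*(-5)) - 475) = sqrt((217 + 25 + 165) - 475) = sqrt(407 - 475) = sqrt(-68) = 2*I*sqrt(17)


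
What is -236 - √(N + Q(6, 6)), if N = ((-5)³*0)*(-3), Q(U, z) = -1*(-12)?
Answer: -236 - 2*√3 ≈ -239.46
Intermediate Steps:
Q(U, z) = 12
N = 0 (N = -125*0*(-3) = 0*(-3) = 0)
-236 - √(N + Q(6, 6)) = -236 - √(0 + 12) = -236 - √12 = -236 - 2*√3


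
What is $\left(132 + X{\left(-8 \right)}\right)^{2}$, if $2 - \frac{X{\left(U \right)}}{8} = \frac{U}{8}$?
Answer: $24336$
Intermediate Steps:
$X{\left(U \right)} = 16 - U$ ($X{\left(U \right)} = 16 - 8 \frac{U}{8} = 16 - U$)
$\left(132 + X{\left(-8 \right)}\right)^{2} = \left(132 + \left(16 - -8\right)\right)^{2} = \left(132 + \left(16 + 8\right)\right)^{2} = \left(132 + 24\right)^{2} = 156^{2} = 24336$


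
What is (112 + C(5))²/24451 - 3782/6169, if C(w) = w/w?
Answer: -441991/4865749 ≈ -0.090837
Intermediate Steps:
C(w) = 1
(112 + C(5))²/24451 - 3782/6169 = (112 + 1)²/24451 - 3782/6169 = 113²*(1/24451) - 3782*1/6169 = 12769*(1/24451) - 122/199 = 12769/24451 - 122/199 = -441991/4865749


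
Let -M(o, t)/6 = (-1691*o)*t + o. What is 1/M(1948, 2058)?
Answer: 1/40675139976 ≈ 2.4585e-11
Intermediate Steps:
M(o, t) = -6*o + 10146*o*t (M(o, t) = -6*((-1691*o)*t + o) = -6*(-1691*o*t + o) = -6*(o - 1691*o*t) = -6*o + 10146*o*t)
1/M(1948, 2058) = 1/(6*1948*(-1 + 1691*2058)) = 1/(6*1948*(-1 + 3480078)) = 1/(6*1948*3480077) = 1/40675139976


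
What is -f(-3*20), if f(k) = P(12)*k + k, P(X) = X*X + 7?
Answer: 9120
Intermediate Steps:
P(X) = 7 + X**2 (P(X) = X**2 + 7 = 7 + X**2)
f(k) = 152*k (f(k) = (7 + 12**2)*k + k = (7 + 144)*k + k = 151*k + k = 152*k)
-f(-3*20) = -152*(-3*20) = -152*(-60) = -1*(-9120) = 9120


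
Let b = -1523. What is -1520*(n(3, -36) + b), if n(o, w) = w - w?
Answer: 2314960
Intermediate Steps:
n(o, w) = 0
-1520*(n(3, -36) + b) = -1520*(0 - 1523) = -1520*(-1523) = 2314960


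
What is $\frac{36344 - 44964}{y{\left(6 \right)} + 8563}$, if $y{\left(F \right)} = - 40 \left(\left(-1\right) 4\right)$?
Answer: $- \frac{8620}{8723} \approx -0.98819$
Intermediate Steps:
$y{\left(F \right)} = 160$ ($y{\left(F \right)} = \left(-40\right) \left(-4\right) = 160$)
$\frac{36344 - 44964}{y{\left(6 \right)} + 8563} = \frac{36344 - 44964}{160 + 8563} = - \frac{8620}{8723}$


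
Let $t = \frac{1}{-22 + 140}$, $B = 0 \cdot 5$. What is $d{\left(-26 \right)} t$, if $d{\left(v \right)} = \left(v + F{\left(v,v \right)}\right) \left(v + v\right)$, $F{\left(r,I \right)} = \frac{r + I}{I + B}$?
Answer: $\frac{624}{59} \approx 10.576$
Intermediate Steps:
$B = 0$
$t = \frac{1}{118} \approx 0.0084746$
$F{\left(r,I \right)} = \frac{I + r}{I}$ ($F{\left(r,I \right)} = \frac{r + I}{I + 0} = \frac{I + r}{I}$)
$d{\left(v \right)} = 2 v \left(2 + v\right)$ ($d{\left(v \right)} = \left(v + \frac{v + v}{v}\right) \left(v + v\right) = \left(v + \frac{2 v}{v}\right) 2 v = \left(v + 2\right) 2 v = \left(2 + v\right) 2 v = 2 v \left(2 + v\right)$)
$d{\left(-26 \right)} t = 2 \left(-26\right) \left(2 - 26\right) \frac{1}{118} = 2 \left(-26\right) \left(-24\right) \frac{1}{118} = 1248 \cdot \frac{1}{118} = \frac{624}{59}$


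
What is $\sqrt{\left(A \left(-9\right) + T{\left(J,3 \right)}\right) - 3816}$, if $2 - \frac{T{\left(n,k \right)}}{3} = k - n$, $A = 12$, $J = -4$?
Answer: $i \sqrt{3939} \approx 62.761 i$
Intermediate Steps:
$T{\left(n,k \right)} = 6 - 3 k + 3 n$ ($T{\left(n,k \right)} = 6 - 3 \left(k - n\right) = 6 - \left(- 3 n + 3 k\right) = 6 - 3 k + 3 n$)
$\sqrt{\left(A \left(-9\right) + T{\left(J,3 \right)}\right) - 3816} = \sqrt{\left(12 \left(-9\right) + \left(6 - 9 + 3 \left(-4\right)\right)\right) - 3816} = \sqrt{\left(-108 - 15\right) - 3816} = \sqrt{-123 - 3816} = \sqrt{-3939} = i \sqrt{3939}$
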